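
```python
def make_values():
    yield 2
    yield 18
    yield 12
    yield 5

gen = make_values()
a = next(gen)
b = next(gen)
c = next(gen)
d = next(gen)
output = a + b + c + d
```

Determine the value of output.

Step 1: Create generator and consume all values:
  a = next(gen) = 2
  b = next(gen) = 18
  c = next(gen) = 12
  d = next(gen) = 5
Step 2: output = 2 + 18 + 12 + 5 = 37.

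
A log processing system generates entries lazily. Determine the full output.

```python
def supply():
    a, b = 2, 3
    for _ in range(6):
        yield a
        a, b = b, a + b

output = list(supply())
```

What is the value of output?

Step 1: Fibonacci-like sequence starting with a=2, b=3:
  Iteration 1: yield a=2, then a,b = 3,5
  Iteration 2: yield a=3, then a,b = 5,8
  Iteration 3: yield a=5, then a,b = 8,13
  Iteration 4: yield a=8, then a,b = 13,21
  Iteration 5: yield a=13, then a,b = 21,34
  Iteration 6: yield a=21, then a,b = 34,55
Therefore output = [2, 3, 5, 8, 13, 21].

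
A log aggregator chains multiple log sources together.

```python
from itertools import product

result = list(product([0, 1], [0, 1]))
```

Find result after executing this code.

Step 1: product([0, 1], [0, 1]) gives all pairs:
  (0, 0)
  (0, 1)
  (1, 0)
  (1, 1)
Therefore result = [(0, 0), (0, 1), (1, 0), (1, 1)].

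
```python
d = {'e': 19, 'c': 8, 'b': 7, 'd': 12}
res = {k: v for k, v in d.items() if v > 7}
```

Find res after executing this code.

Step 1: Filter items where value > 7:
  'e': 19 > 7: kept
  'c': 8 > 7: kept
  'b': 7 <= 7: removed
  'd': 12 > 7: kept
Therefore res = {'e': 19, 'c': 8, 'd': 12}.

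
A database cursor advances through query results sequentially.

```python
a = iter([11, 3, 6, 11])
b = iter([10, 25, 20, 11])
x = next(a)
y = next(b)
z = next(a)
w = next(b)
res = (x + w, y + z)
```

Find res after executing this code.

Step 1: a iterates [11, 3, 6, 11], b iterates [10, 25, 20, 11].
Step 2: x = next(a) = 11, y = next(b) = 10.
Step 3: z = next(a) = 3, w = next(b) = 25.
Step 4: res = (11 + 25, 10 + 3) = (36, 13).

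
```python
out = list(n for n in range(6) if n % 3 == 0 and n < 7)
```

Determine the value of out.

Step 1: Filter range(6) where n % 3 == 0 and n < 7:
  n=0: both conditions met, included
  n=1: excluded (1 % 3 != 0)
  n=2: excluded (2 % 3 != 0)
  n=3: both conditions met, included
  n=4: excluded (4 % 3 != 0)
  n=5: excluded (5 % 3 != 0)
Therefore out = [0, 3].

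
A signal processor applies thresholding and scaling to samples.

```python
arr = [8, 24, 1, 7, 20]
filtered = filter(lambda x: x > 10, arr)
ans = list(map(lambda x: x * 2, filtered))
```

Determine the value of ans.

Step 1: Filter arr for elements > 10:
  8: removed
  24: kept
  1: removed
  7: removed
  20: kept
Step 2: Map x * 2 on filtered [24, 20]:
  24 -> 48
  20 -> 40
Therefore ans = [48, 40].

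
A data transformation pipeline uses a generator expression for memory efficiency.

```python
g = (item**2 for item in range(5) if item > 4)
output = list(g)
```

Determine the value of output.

Step 1: For range(5), keep item > 4, then square:
  item=0: 0 <= 4, excluded
  item=1: 1 <= 4, excluded
  item=2: 2 <= 4, excluded
  item=3: 3 <= 4, excluded
  item=4: 4 <= 4, excluded
Therefore output = [].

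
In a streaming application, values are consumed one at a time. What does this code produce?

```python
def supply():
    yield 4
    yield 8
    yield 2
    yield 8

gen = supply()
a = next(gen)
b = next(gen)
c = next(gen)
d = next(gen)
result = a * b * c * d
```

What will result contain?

Step 1: Create generator and consume all values:
  a = next(gen) = 4
  b = next(gen) = 8
  c = next(gen) = 2
  d = next(gen) = 8
Step 2: result = 4 * 8 * 2 * 8 = 512.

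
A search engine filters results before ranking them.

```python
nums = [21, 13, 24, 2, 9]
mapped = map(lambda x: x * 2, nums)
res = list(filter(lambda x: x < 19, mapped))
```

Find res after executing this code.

Step 1: Map x * 2:
  21 -> 42
  13 -> 26
  24 -> 48
  2 -> 4
  9 -> 18
Step 2: Filter for < 19:
  42: removed
  26: removed
  48: removed
  4: kept
  18: kept
Therefore res = [4, 18].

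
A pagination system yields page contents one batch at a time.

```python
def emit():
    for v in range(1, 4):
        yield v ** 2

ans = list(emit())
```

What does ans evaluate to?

Step 1: For each v in range(1, 4), yield v**2:
  v=1: yield 1**2 = 1
  v=2: yield 2**2 = 4
  v=3: yield 3**2 = 9
Therefore ans = [1, 4, 9].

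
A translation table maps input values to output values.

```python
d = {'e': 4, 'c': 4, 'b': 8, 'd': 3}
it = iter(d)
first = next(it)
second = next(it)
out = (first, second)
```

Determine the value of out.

Step 1: iter(d) iterates over keys: ['e', 'c', 'b', 'd'].
Step 2: first = next(it) = 'e', second = next(it) = 'c'.
Therefore out = ('e', 'c').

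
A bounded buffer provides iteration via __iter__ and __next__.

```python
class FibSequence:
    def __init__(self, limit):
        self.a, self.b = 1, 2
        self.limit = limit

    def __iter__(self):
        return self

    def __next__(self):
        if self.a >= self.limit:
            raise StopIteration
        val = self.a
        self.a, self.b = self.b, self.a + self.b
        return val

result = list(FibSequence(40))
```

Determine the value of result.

Step 1: Fibonacci-like sequence (a=1, b=2) until >= 40:
  Yield 1, then a,b = 2,3
  Yield 2, then a,b = 3,5
  Yield 3, then a,b = 5,8
  Yield 5, then a,b = 8,13
  Yield 8, then a,b = 13,21
  Yield 13, then a,b = 21,34
  Yield 21, then a,b = 34,55
  Yield 34, then a,b = 55,89
Step 2: 55 >= 40, stop.
Therefore result = [1, 2, 3, 5, 8, 13, 21, 34].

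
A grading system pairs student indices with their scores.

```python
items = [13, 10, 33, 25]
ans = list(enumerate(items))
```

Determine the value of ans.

Step 1: enumerate pairs each element with its index:
  (0, 13)
  (1, 10)
  (2, 33)
  (3, 25)
Therefore ans = [(0, 13), (1, 10), (2, 33), (3, 25)].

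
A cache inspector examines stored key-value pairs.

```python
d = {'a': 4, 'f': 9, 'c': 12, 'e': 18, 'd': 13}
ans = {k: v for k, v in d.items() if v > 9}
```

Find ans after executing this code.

Step 1: Filter items where value > 9:
  'a': 4 <= 9: removed
  'f': 9 <= 9: removed
  'c': 12 > 9: kept
  'e': 18 > 9: kept
  'd': 13 > 9: kept
Therefore ans = {'c': 12, 'e': 18, 'd': 13}.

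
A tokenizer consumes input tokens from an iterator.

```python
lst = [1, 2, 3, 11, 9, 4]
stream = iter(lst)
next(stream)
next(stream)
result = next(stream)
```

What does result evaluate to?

Step 1: Create iterator over [1, 2, 3, 11, 9, 4].
Step 2: next() consumes 1.
Step 3: next() consumes 2.
Step 4: next() returns 3.
Therefore result = 3.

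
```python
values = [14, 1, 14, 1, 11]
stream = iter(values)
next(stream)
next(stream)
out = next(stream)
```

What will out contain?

Step 1: Create iterator over [14, 1, 14, 1, 11].
Step 2: next() consumes 14.
Step 3: next() consumes 1.
Step 4: next() returns 14.
Therefore out = 14.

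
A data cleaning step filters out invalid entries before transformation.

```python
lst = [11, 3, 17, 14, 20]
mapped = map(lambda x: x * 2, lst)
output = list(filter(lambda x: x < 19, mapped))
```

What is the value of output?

Step 1: Map x * 2:
  11 -> 22
  3 -> 6
  17 -> 34
  14 -> 28
  20 -> 40
Step 2: Filter for < 19:
  22: removed
  6: kept
  34: removed
  28: removed
  40: removed
Therefore output = [6].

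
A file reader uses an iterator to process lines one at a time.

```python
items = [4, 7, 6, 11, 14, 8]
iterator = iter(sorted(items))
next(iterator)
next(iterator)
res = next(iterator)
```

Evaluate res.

Step 1: sorted([4, 7, 6, 11, 14, 8]) = [4, 6, 7, 8, 11, 14].
Step 2: Create iterator and skip 2 elements.
Step 3: next() returns 7.
Therefore res = 7.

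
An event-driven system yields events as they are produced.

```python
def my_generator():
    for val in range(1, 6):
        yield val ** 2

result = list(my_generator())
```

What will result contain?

Step 1: For each val in range(1, 6), yield val**2:
  val=1: yield 1**2 = 1
  val=2: yield 2**2 = 4
  val=3: yield 3**2 = 9
  val=4: yield 4**2 = 16
  val=5: yield 5**2 = 25
Therefore result = [1, 4, 9, 16, 25].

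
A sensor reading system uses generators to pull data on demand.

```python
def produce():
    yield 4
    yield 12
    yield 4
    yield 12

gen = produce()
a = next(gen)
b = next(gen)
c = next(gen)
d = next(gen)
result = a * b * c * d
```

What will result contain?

Step 1: Create generator and consume all values:
  a = next(gen) = 4
  b = next(gen) = 12
  c = next(gen) = 4
  d = next(gen) = 12
Step 2: result = 4 * 12 * 4 * 12 = 2304.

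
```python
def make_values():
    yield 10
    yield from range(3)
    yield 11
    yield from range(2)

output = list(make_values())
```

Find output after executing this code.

Step 1: Trace yields in order:
  yield 10
  yield 0
  yield 1
  yield 2
  yield 11
  yield 0
  yield 1
Therefore output = [10, 0, 1, 2, 11, 0, 1].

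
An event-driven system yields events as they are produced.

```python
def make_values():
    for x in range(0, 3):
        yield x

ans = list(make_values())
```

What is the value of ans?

Step 1: The generator yields each value from range(0, 3).
Step 2: list() consumes all yields: [0, 1, 2].
Therefore ans = [0, 1, 2].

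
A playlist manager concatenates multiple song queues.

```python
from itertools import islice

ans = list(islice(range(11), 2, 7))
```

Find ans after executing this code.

Step 1: islice(range(11), 2, 7) takes elements at indices [2, 7).
Step 2: Elements: [2, 3, 4, 5, 6].
Therefore ans = [2, 3, 4, 5, 6].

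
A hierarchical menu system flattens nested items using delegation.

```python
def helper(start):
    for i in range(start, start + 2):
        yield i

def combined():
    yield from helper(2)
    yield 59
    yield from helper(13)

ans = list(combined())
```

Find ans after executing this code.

Step 1: combined() delegates to helper(2):
  yield 2
  yield 3
Step 2: yield 59
Step 3: Delegates to helper(13):
  yield 13
  yield 14
Therefore ans = [2, 3, 59, 13, 14].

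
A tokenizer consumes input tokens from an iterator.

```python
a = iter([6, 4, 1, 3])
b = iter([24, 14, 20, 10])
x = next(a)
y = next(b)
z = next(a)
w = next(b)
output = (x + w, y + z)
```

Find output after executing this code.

Step 1: a iterates [6, 4, 1, 3], b iterates [24, 14, 20, 10].
Step 2: x = next(a) = 6, y = next(b) = 24.
Step 3: z = next(a) = 4, w = next(b) = 14.
Step 4: output = (6 + 14, 24 + 4) = (20, 28).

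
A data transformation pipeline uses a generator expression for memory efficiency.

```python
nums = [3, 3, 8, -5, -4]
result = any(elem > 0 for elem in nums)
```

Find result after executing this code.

Step 1: Check elem > 0 for each element in [3, 3, 8, -5, -4]:
  3 > 0: True
  3 > 0: True
  8 > 0: True
  -5 > 0: False
  -4 > 0: False
Step 2: any() returns True.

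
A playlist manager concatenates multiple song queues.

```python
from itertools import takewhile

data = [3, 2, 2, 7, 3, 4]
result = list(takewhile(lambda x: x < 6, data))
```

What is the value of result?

Step 1: takewhile stops at first element >= 6:
  3 < 6: take
  2 < 6: take
  2 < 6: take
  7 >= 6: stop
Therefore result = [3, 2, 2].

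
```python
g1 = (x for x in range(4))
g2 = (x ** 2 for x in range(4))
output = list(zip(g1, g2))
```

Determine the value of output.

Step 1: g1 produces [0, 1, 2, 3].
Step 2: g2 produces [0, 1, 4, 9].
Step 3: zip pairs them: [(0, 0), (1, 1), (2, 4), (3, 9)].
Therefore output = [(0, 0), (1, 1), (2, 4), (3, 9)].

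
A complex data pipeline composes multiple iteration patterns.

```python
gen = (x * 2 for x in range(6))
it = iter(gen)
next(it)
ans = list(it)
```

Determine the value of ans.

Step 1: Generator produces [0, 2, 4, 6, 8, 10].
Step 2: next(it) consumes first element (0).
Step 3: list(it) collects remaining: [2, 4, 6, 8, 10].
Therefore ans = [2, 4, 6, 8, 10].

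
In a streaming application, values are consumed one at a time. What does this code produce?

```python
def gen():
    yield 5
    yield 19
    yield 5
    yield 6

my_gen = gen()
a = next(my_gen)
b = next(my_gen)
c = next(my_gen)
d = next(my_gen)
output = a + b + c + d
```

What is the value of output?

Step 1: Create generator and consume all values:
  a = next(my_gen) = 5
  b = next(my_gen) = 19
  c = next(my_gen) = 5
  d = next(my_gen) = 6
Step 2: output = 5 + 19 + 5 + 6 = 35.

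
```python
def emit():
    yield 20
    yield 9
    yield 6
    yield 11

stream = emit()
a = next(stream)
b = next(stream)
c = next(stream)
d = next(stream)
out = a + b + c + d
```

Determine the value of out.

Step 1: Create generator and consume all values:
  a = next(stream) = 20
  b = next(stream) = 9
  c = next(stream) = 6
  d = next(stream) = 11
Step 2: out = 20 + 9 + 6 + 11 = 46.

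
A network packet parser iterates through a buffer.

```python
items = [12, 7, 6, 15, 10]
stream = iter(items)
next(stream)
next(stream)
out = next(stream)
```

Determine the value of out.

Step 1: Create iterator over [12, 7, 6, 15, 10].
Step 2: next() consumes 12.
Step 3: next() consumes 7.
Step 4: next() returns 6.
Therefore out = 6.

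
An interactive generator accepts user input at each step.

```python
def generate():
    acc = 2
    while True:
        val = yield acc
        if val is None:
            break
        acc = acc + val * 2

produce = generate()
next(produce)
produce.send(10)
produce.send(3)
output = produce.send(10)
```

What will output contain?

Step 1: next() -> yield acc=2.
Step 2: send(10) -> val=10, acc = 2 + 10*2 = 22, yield 22.
Step 3: send(3) -> val=3, acc = 22 + 3*2 = 28, yield 28.
Step 4: send(10) -> val=10, acc = 28 + 10*2 = 48, yield 48.
Therefore output = 48.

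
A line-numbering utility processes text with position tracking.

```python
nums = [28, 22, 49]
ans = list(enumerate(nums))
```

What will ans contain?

Step 1: enumerate pairs each element with its index:
  (0, 28)
  (1, 22)
  (2, 49)
Therefore ans = [(0, 28), (1, 22), (2, 49)].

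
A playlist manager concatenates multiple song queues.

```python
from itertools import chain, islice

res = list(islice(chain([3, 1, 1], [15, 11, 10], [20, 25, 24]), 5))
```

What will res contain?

Step 1: chain([3, 1, 1], [15, 11, 10], [20, 25, 24]) = [3, 1, 1, 15, 11, 10, 20, 25, 24].
Step 2: islice takes first 5 elements: [3, 1, 1, 15, 11].
Therefore res = [3, 1, 1, 15, 11].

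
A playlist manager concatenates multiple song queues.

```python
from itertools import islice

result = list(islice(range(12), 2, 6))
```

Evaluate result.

Step 1: islice(range(12), 2, 6) takes elements at indices [2, 6).
Step 2: Elements: [2, 3, 4, 5].
Therefore result = [2, 3, 4, 5].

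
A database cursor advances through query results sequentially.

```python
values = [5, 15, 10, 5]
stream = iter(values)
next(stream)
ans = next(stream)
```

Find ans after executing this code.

Step 1: Create iterator over [5, 15, 10, 5].
Step 2: next() consumes 5.
Step 3: next() returns 15.
Therefore ans = 15.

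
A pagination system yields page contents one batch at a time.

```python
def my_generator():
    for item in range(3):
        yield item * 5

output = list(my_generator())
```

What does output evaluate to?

Step 1: For each item in range(3), yield item * 5:
  item=0: yield 0 * 5 = 0
  item=1: yield 1 * 5 = 5
  item=2: yield 2 * 5 = 10
Therefore output = [0, 5, 10].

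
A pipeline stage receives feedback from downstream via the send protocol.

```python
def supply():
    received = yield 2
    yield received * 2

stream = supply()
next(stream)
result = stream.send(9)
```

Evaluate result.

Step 1: next(stream) advances to first yield, producing 2.
Step 2: send(9) resumes, received = 9.
Step 3: yield received * 2 = 9 * 2 = 18.
Therefore result = 18.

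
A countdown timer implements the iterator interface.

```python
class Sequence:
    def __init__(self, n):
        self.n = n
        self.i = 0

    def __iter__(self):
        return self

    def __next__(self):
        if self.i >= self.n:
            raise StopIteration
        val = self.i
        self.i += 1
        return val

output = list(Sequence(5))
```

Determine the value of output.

Step 1: Sequence(5) creates an iterator counting 0 to 4.
Step 2: list() consumes all values: [0, 1, 2, 3, 4].
Therefore output = [0, 1, 2, 3, 4].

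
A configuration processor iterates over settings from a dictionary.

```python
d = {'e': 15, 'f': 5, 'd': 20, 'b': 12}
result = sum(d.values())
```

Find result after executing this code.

Step 1: d.values() = [15, 5, 20, 12].
Step 2: sum = 52.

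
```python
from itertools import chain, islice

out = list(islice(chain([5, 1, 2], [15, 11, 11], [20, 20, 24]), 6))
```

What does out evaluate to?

Step 1: chain([5, 1, 2], [15, 11, 11], [20, 20, 24]) = [5, 1, 2, 15, 11, 11, 20, 20, 24].
Step 2: islice takes first 6 elements: [5, 1, 2, 15, 11, 11].
Therefore out = [5, 1, 2, 15, 11, 11].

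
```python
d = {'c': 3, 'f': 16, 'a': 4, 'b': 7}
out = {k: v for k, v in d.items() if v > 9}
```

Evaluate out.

Step 1: Filter items where value > 9:
  'c': 3 <= 9: removed
  'f': 16 > 9: kept
  'a': 4 <= 9: removed
  'b': 7 <= 9: removed
Therefore out = {'f': 16}.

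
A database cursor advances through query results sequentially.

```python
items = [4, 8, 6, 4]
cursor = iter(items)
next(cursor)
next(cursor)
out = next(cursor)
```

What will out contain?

Step 1: Create iterator over [4, 8, 6, 4].
Step 2: next() consumes 4.
Step 3: next() consumes 8.
Step 4: next() returns 6.
Therefore out = 6.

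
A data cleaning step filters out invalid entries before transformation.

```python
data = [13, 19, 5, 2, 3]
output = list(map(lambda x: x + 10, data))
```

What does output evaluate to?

Step 1: Apply lambda x: x + 10 to each element:
  13 -> 23
  19 -> 29
  5 -> 15
  2 -> 12
  3 -> 13
Therefore output = [23, 29, 15, 12, 13].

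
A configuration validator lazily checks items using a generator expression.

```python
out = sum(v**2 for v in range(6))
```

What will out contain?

Step 1: Compute v**2 for each v in range(6):
  v=0: 0**2 = 0
  v=1: 1**2 = 1
  v=2: 2**2 = 4
  v=3: 3**2 = 9
  v=4: 4**2 = 16
  v=5: 5**2 = 25
Step 2: sum = 0 + 1 + 4 + 9 + 16 + 25 = 55.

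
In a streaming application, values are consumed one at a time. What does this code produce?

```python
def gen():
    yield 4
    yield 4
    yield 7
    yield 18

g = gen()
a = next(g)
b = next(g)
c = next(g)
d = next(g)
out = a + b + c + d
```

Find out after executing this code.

Step 1: Create generator and consume all values:
  a = next(g) = 4
  b = next(g) = 4
  c = next(g) = 7
  d = next(g) = 18
Step 2: out = 4 + 4 + 7 + 18 = 33.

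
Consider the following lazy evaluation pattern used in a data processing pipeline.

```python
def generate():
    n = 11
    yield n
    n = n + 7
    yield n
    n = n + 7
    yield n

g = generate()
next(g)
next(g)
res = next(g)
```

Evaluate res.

Step 1: Trace through generator execution:
  Yield 1: n starts at 11, yield 11
  Yield 2: n = 11 + 7 = 18, yield 18
  Yield 3: n = 18 + 7 = 25, yield 25
Step 2: First next() gets 11, second next() gets the second value, third next() yields 25.
Therefore res = 25.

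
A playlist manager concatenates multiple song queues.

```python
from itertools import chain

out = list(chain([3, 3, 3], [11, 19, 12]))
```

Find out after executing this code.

Step 1: chain() concatenates iterables: [3, 3, 3] + [11, 19, 12].
Therefore out = [3, 3, 3, 11, 19, 12].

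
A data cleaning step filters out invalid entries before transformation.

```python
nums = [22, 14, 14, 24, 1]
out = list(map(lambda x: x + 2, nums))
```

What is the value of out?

Step 1: Apply lambda x: x + 2 to each element:
  22 -> 24
  14 -> 16
  14 -> 16
  24 -> 26
  1 -> 3
Therefore out = [24, 16, 16, 26, 3].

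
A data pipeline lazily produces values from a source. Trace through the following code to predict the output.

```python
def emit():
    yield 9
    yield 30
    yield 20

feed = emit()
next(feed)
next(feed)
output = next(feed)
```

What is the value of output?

Step 1: emit() creates a generator.
Step 2: next(feed) yields 9 (consumed and discarded).
Step 3: next(feed) yields 30 (consumed and discarded).
Step 4: next(feed) yields 20, assigned to output.
Therefore output = 20.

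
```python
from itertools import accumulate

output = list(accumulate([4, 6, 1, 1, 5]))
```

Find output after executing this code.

Step 1: accumulate computes running sums:
  + 4 = 4
  + 6 = 10
  + 1 = 11
  + 1 = 12
  + 5 = 17
Therefore output = [4, 10, 11, 12, 17].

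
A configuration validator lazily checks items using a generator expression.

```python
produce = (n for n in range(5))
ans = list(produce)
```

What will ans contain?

Step 1: Generator expression iterates range(5): [0, 1, 2, 3, 4].
Step 2: list() collects all values.
Therefore ans = [0, 1, 2, 3, 4].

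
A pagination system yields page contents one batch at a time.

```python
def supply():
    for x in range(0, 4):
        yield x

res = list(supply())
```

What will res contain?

Step 1: The generator yields each value from range(0, 4).
Step 2: list() consumes all yields: [0, 1, 2, 3].
Therefore res = [0, 1, 2, 3].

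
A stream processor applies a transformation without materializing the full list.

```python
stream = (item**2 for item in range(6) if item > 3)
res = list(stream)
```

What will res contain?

Step 1: For range(6), keep item > 3, then square:
  item=0: 0 <= 3, excluded
  item=1: 1 <= 3, excluded
  item=2: 2 <= 3, excluded
  item=3: 3 <= 3, excluded
  item=4: 4 > 3, yield 4**2 = 16
  item=5: 5 > 3, yield 5**2 = 25
Therefore res = [16, 25].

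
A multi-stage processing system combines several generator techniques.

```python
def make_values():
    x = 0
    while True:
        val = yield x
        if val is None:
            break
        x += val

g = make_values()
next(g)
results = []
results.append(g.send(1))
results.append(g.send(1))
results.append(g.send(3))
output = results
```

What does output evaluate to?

Step 1: next(g) -> yield 0.
Step 2: send(1) -> x = 1, yield 1.
Step 3: send(1) -> x = 2, yield 2.
Step 4: send(3) -> x = 5, yield 5.
Therefore output = [1, 2, 5].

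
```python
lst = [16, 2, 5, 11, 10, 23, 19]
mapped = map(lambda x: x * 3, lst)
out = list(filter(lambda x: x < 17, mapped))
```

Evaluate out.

Step 1: Map x * 3:
  16 -> 48
  2 -> 6
  5 -> 15
  11 -> 33
  10 -> 30
  23 -> 69
  19 -> 57
Step 2: Filter for < 17:
  48: removed
  6: kept
  15: kept
  33: removed
  30: removed
  69: removed
  57: removed
Therefore out = [6, 15].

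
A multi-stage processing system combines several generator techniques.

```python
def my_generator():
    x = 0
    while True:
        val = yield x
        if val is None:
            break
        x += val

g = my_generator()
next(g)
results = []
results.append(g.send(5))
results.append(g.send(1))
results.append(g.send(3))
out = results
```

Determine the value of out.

Step 1: next(g) -> yield 0.
Step 2: send(5) -> x = 5, yield 5.
Step 3: send(1) -> x = 6, yield 6.
Step 4: send(3) -> x = 9, yield 9.
Therefore out = [5, 6, 9].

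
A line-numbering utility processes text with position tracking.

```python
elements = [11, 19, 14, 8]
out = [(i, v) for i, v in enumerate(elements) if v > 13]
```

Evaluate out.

Step 1: Filter enumerate([11, 19, 14, 8]) keeping v > 13:
  (0, 11): 11 <= 13, excluded
  (1, 19): 19 > 13, included
  (2, 14): 14 > 13, included
  (3, 8): 8 <= 13, excluded
Therefore out = [(1, 19), (2, 14)].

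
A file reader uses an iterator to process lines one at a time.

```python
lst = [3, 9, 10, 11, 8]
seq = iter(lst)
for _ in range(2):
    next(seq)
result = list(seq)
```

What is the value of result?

Step 1: Create iterator over [3, 9, 10, 11, 8].
Step 2: Advance 2 positions (consuming [3, 9]).
Step 3: list() collects remaining elements: [10, 11, 8].
Therefore result = [10, 11, 8].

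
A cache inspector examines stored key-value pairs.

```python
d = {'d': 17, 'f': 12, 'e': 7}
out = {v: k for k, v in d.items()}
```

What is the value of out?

Step 1: Invert dict (swap keys and values):
  'd': 17 -> 17: 'd'
  'f': 12 -> 12: 'f'
  'e': 7 -> 7: 'e'
Therefore out = {17: 'd', 12: 'f', 7: 'e'}.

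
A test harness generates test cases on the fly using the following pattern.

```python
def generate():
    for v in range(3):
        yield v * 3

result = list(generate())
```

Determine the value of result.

Step 1: For each v in range(3), yield v * 3:
  v=0: yield 0 * 3 = 0
  v=1: yield 1 * 3 = 3
  v=2: yield 2 * 3 = 6
Therefore result = [0, 3, 6].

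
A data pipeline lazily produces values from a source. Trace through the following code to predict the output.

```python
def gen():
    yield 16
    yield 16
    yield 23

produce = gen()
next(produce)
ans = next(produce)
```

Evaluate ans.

Step 1: gen() creates a generator.
Step 2: next(produce) yields 16 (consumed and discarded).
Step 3: next(produce) yields 16, assigned to ans.
Therefore ans = 16.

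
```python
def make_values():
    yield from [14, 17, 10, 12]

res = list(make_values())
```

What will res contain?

Step 1: yield from delegates to the iterable, yielding each element.
Step 2: Collected values: [14, 17, 10, 12].
Therefore res = [14, 17, 10, 12].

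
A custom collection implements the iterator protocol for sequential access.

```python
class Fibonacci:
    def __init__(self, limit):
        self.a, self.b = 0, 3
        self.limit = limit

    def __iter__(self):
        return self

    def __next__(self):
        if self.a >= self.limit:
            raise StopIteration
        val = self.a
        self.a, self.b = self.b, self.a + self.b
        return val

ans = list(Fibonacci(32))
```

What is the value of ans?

Step 1: Fibonacci-like sequence (a=0, b=3) until >= 32:
  Yield 0, then a,b = 3,3
  Yield 3, then a,b = 3,6
  Yield 3, then a,b = 6,9
  Yield 6, then a,b = 9,15
  Yield 9, then a,b = 15,24
  Yield 15, then a,b = 24,39
  Yield 24, then a,b = 39,63
Step 2: 39 >= 32, stop.
Therefore ans = [0, 3, 3, 6, 9, 15, 24].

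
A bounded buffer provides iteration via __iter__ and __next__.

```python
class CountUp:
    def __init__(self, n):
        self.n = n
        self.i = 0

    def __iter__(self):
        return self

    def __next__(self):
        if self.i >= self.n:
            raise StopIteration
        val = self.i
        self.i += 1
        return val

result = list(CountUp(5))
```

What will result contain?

Step 1: CountUp(5) creates an iterator counting 0 to 4.
Step 2: list() consumes all values: [0, 1, 2, 3, 4].
Therefore result = [0, 1, 2, 3, 4].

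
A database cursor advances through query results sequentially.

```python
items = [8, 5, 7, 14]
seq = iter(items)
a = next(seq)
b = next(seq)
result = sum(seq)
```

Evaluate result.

Step 1: Create iterator over [8, 5, 7, 14].
Step 2: a = next() = 8, b = next() = 5.
Step 3: sum() of remaining [7, 14] = 21.
Therefore result = 21.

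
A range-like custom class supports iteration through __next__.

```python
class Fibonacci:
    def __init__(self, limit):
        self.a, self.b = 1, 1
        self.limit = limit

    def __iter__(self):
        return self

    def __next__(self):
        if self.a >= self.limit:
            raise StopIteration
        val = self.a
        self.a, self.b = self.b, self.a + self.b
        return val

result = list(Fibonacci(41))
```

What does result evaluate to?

Step 1: Fibonacci-like sequence (a=1, b=1) until >= 41:
  Yield 1, then a,b = 1,2
  Yield 1, then a,b = 2,3
  Yield 2, then a,b = 3,5
  Yield 3, then a,b = 5,8
  Yield 5, then a,b = 8,13
  Yield 8, then a,b = 13,21
  Yield 13, then a,b = 21,34
  Yield 21, then a,b = 34,55
  Yield 34, then a,b = 55,89
Step 2: 55 >= 41, stop.
Therefore result = [1, 1, 2, 3, 5, 8, 13, 21, 34].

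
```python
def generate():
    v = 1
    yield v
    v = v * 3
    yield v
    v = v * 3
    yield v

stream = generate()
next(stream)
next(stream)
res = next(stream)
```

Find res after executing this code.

Step 1: Trace through generator execution:
  Yield 1: v starts at 1, yield 1
  Yield 2: v = 1 * 3 = 3, yield 3
  Yield 3: v = 3 * 3 = 9, yield 9
Step 2: First next() gets 1, second next() gets the second value, third next() yields 9.
Therefore res = 9.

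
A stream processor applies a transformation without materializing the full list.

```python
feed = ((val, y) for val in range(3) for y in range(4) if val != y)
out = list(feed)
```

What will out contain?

Step 1: Nested generator over range(3) x range(4) where val != y:
  (0, 0): excluded (val == y)
  (0, 1): included
  (0, 2): included
  (0, 3): included
  (1, 0): included
  (1, 1): excluded (val == y)
  (1, 2): included
  (1, 3): included
  (2, 0): included
  (2, 1): included
  (2, 2): excluded (val == y)
  (2, 3): included
Therefore out = [(0, 1), (0, 2), (0, 3), (1, 0), (1, 2), (1, 3), (2, 0), (2, 1), (2, 3)].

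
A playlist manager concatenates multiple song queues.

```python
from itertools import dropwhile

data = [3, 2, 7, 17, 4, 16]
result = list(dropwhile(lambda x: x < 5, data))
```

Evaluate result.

Step 1: dropwhile drops elements while < 5:
  3 < 5: dropped
  2 < 5: dropped
  7: kept (dropping stopped)
Step 2: Remaining elements kept regardless of condition.
Therefore result = [7, 17, 4, 16].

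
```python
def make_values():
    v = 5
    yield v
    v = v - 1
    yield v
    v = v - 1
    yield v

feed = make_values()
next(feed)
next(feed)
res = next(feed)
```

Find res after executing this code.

Step 1: Trace through generator execution:
  Yield 1: v starts at 5, yield 5
  Yield 2: v = 5 - 1 = 4, yield 4
  Yield 3: v = 4 - 1 = 3, yield 3
Step 2: First next() gets 5, second next() gets the second value, third next() yields 3.
Therefore res = 3.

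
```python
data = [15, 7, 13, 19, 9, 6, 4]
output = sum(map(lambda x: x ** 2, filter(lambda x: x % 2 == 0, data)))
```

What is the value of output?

Step 1: Filter even numbers from [15, 7, 13, 19, 9, 6, 4]: [6, 4]
Step 2: Square each: [36, 16]
Step 3: Sum = 52.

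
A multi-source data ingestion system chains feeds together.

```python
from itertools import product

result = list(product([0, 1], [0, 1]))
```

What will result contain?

Step 1: product([0, 1], [0, 1]) gives all pairs:
  (0, 0)
  (0, 1)
  (1, 0)
  (1, 1)
Therefore result = [(0, 0), (0, 1), (1, 0), (1, 1)].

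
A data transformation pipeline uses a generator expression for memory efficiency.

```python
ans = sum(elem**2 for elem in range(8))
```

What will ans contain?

Step 1: Compute elem**2 for each elem in range(8):
  elem=0: 0**2 = 0
  elem=1: 1**2 = 1
  elem=2: 2**2 = 4
  elem=3: 3**2 = 9
  elem=4: 4**2 = 16
  elem=5: 5**2 = 25
  elem=6: 6**2 = 36
  elem=7: 7**2 = 49
Step 2: sum = 0 + 1 + 4 + 9 + 16 + 25 + 36 + 49 = 140.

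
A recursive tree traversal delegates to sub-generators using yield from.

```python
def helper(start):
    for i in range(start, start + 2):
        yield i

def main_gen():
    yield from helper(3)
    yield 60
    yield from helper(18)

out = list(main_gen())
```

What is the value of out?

Step 1: main_gen() delegates to helper(3):
  yield 3
  yield 4
Step 2: yield 60
Step 3: Delegates to helper(18):
  yield 18
  yield 19
Therefore out = [3, 4, 60, 18, 19].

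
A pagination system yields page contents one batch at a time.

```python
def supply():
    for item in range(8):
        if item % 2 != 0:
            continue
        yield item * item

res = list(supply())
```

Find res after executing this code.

Step 1: Only yield item**2 when item is divisible by 2:
  item=0: 0 % 2 == 0, yield 0**2 = 0
  item=2: 2 % 2 == 0, yield 2**2 = 4
  item=4: 4 % 2 == 0, yield 4**2 = 16
  item=6: 6 % 2 == 0, yield 6**2 = 36
Therefore res = [0, 4, 16, 36].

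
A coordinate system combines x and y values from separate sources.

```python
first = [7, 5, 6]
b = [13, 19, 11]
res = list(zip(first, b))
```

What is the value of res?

Step 1: zip pairs elements at same index:
  Index 0: (7, 13)
  Index 1: (5, 19)
  Index 2: (6, 11)
Therefore res = [(7, 13), (5, 19), (6, 11)].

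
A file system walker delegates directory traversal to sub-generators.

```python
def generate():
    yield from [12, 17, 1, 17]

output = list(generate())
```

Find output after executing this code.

Step 1: yield from delegates to the iterable, yielding each element.
Step 2: Collected values: [12, 17, 1, 17].
Therefore output = [12, 17, 1, 17].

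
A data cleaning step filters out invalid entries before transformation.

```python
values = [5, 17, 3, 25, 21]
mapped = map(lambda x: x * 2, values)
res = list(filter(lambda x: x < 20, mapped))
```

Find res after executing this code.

Step 1: Map x * 2:
  5 -> 10
  17 -> 34
  3 -> 6
  25 -> 50
  21 -> 42
Step 2: Filter for < 20:
  10: kept
  34: removed
  6: kept
  50: removed
  42: removed
Therefore res = [10, 6].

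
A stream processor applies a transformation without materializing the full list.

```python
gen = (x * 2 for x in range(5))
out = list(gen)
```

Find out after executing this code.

Step 1: For each x in range(5), compute x*2:
  x=0: 0*2 = 0
  x=1: 1*2 = 2
  x=2: 2*2 = 4
  x=3: 3*2 = 6
  x=4: 4*2 = 8
Therefore out = [0, 2, 4, 6, 8].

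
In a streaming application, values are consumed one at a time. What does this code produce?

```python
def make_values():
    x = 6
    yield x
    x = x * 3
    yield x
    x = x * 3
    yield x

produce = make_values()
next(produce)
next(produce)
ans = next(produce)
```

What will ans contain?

Step 1: Trace through generator execution:
  Yield 1: x starts at 6, yield 6
  Yield 2: x = 6 * 3 = 18, yield 18
  Yield 3: x = 18 * 3 = 54, yield 54
Step 2: First next() gets 6, second next() gets the second value, third next() yields 54.
Therefore ans = 54.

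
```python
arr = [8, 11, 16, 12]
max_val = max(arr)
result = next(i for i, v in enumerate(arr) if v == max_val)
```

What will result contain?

Step 1: max([8, 11, 16, 12]) = 16.
Step 2: Find first index where value == 16:
  Index 0: 8 != 16
  Index 1: 11 != 16
  Index 2: 16 == 16, found!
Therefore result = 2.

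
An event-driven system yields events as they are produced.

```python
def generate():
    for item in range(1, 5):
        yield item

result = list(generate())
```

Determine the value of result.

Step 1: The generator yields each value from range(1, 5).
Step 2: list() consumes all yields: [1, 2, 3, 4].
Therefore result = [1, 2, 3, 4].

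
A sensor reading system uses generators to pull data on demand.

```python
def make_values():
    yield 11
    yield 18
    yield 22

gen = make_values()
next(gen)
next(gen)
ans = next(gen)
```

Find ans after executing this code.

Step 1: make_values() creates a generator.
Step 2: next(gen) yields 11 (consumed and discarded).
Step 3: next(gen) yields 18 (consumed and discarded).
Step 4: next(gen) yields 22, assigned to ans.
Therefore ans = 22.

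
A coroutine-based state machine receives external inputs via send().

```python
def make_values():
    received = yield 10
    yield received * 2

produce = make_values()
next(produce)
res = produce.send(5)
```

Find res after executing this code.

Step 1: next(produce) advances to first yield, producing 10.
Step 2: send(5) resumes, received = 5.
Step 3: yield received * 2 = 5 * 2 = 10.
Therefore res = 10.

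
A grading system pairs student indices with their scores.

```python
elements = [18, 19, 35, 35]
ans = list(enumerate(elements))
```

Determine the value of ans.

Step 1: enumerate pairs each element with its index:
  (0, 18)
  (1, 19)
  (2, 35)
  (3, 35)
Therefore ans = [(0, 18), (1, 19), (2, 35), (3, 35)].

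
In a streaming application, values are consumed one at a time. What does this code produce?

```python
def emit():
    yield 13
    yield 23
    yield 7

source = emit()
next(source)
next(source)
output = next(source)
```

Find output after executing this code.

Step 1: emit() creates a generator.
Step 2: next(source) yields 13 (consumed and discarded).
Step 3: next(source) yields 23 (consumed and discarded).
Step 4: next(source) yields 7, assigned to output.
Therefore output = 7.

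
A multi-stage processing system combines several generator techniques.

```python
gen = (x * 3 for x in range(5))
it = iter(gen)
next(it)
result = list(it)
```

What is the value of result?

Step 1: Generator produces [0, 3, 6, 9, 12].
Step 2: next(it) consumes first element (0).
Step 3: list(it) collects remaining: [3, 6, 9, 12].
Therefore result = [3, 6, 9, 12].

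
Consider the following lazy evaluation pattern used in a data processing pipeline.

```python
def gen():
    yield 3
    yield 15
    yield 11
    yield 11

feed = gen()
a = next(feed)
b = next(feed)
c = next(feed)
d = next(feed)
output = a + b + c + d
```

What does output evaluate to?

Step 1: Create generator and consume all values:
  a = next(feed) = 3
  b = next(feed) = 15
  c = next(feed) = 11
  d = next(feed) = 11
Step 2: output = 3 + 15 + 11 + 11 = 40.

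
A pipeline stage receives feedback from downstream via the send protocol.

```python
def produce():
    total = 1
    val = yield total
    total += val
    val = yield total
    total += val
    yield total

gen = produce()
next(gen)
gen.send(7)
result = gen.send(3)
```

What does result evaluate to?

Step 1: next() -> yield total=1.
Step 2: send(7) -> val=7, total = 1+7 = 8, yield 8.
Step 3: send(3) -> val=3, total = 8+3 = 11, yield 11.
Therefore result = 11.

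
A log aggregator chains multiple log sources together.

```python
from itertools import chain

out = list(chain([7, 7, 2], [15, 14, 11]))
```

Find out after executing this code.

Step 1: chain() concatenates iterables: [7, 7, 2] + [15, 14, 11].
Therefore out = [7, 7, 2, 15, 14, 11].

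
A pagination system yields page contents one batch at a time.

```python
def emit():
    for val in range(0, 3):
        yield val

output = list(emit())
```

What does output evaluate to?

Step 1: The generator yields each value from range(0, 3).
Step 2: list() consumes all yields: [0, 1, 2].
Therefore output = [0, 1, 2].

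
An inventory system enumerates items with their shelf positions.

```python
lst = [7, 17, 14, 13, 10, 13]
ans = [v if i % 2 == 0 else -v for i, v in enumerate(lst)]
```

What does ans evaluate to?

Step 1: For each (i, v), keep v if i is even, negate if odd:
  i=0 (even): keep 7
  i=1 (odd): negate to -17
  i=2 (even): keep 14
  i=3 (odd): negate to -13
  i=4 (even): keep 10
  i=5 (odd): negate to -13
Therefore ans = [7, -17, 14, -13, 10, -13].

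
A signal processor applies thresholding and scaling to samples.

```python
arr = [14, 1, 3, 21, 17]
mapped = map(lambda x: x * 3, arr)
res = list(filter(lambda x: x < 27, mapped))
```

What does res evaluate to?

Step 1: Map x * 3:
  14 -> 42
  1 -> 3
  3 -> 9
  21 -> 63
  17 -> 51
Step 2: Filter for < 27:
  42: removed
  3: kept
  9: kept
  63: removed
  51: removed
Therefore res = [3, 9].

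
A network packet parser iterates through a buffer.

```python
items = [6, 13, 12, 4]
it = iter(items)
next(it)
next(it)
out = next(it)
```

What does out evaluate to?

Step 1: Create iterator over [6, 13, 12, 4].
Step 2: next() consumes 6.
Step 3: next() consumes 13.
Step 4: next() returns 12.
Therefore out = 12.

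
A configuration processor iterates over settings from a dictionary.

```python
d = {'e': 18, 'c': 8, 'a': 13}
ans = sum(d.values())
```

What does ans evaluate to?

Step 1: d.values() = [18, 8, 13].
Step 2: sum = 39.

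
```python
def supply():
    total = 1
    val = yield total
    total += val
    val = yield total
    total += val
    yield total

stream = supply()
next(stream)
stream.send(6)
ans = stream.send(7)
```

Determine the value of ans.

Step 1: next() -> yield total=1.
Step 2: send(6) -> val=6, total = 1+6 = 7, yield 7.
Step 3: send(7) -> val=7, total = 7+7 = 14, yield 14.
Therefore ans = 14.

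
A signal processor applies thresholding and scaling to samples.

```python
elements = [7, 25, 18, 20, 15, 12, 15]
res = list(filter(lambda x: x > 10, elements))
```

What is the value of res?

Step 1: Filter elements > 10:
  7: removed
  25: kept
  18: kept
  20: kept
  15: kept
  12: kept
  15: kept
Therefore res = [25, 18, 20, 15, 12, 15].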